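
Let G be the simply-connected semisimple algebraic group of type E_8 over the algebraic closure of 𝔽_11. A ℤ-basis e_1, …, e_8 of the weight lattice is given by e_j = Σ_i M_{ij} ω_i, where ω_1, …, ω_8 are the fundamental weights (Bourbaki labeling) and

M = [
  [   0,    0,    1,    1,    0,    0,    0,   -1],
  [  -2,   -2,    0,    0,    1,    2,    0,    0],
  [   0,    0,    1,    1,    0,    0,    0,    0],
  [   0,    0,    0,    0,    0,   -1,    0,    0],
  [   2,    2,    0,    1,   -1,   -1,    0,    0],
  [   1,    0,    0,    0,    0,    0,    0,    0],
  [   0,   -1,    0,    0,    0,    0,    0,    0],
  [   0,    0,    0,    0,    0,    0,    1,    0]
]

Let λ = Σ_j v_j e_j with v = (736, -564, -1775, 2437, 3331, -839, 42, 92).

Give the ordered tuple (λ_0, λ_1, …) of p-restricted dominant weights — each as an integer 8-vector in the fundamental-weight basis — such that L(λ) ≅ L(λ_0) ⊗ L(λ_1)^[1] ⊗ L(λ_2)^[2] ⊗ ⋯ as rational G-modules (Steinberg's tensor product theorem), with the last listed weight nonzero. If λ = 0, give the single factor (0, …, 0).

ω-coordinates c = M·v, v = (736, -564, -1775, 2437, 3331, -839, 42, 92):
  c_1 = 0*736 + 0*-564 + 1*-1775 + 1*2437 + 0*3331 + 0*-839 + 0*42 + -1*92 = 570
  c_2 = -2*736 + -2*-564 + 0*-1775 + 0*2437 + 1*3331 + 2*-839 + 0*42 + 0*92 = 1309
  c_3 = 0*736 + 0*-564 + 1*-1775 + 1*2437 + 0*3331 + 0*-839 + 0*42 + 0*92 = 662
  c_4 = 0*736 + 0*-564 + 0*-1775 + 0*2437 + 0*3331 + -1*-839 + 0*42 + 0*92 = 839
  c_5 = 2*736 + 2*-564 + 0*-1775 + 1*2437 + -1*3331 + -1*-839 + 0*42 + 0*92 = 289
  c_6 = 1*736 + 0*-564 + 0*-1775 + 0*2437 + 0*3331 + 0*-839 + 0*42 + 0*92 = 736
  c_7 = 0*736 + -1*-564 + 0*-1775 + 0*2437 + 0*3331 + 0*-839 + 0*42 + 0*92 = 564
  c_8 = 0*736 + 0*-564 + 0*-1775 + 0*2437 + 0*3331 + 0*-839 + 1*42 + 0*92 = 42
Expand coordinatewise in base 11:
  c_1 = 570 = 9·11^0 + 7·11^1 + 4·11^2
  c_2 = 1309 = 0·11^0 + 9·11^1 + 10·11^2
  c_3 = 662 = 2·11^0 + 5·11^1 + 5·11^2
  c_4 = 839 = 3·11^0 + 10·11^1 + 6·11^2
  c_5 = 289 = 3·11^0 + 4·11^1 + 2·11^2
  c_6 = 736 = 10·11^0 + 0·11^1 + 6·11^2
  c_7 = 564 = 3·11^0 + 7·11^1 + 4·11^2
  c_8 = 42 = 9·11^0 + 3·11^1
Factor λ_0 = (9, 0, 2, 3, 3, 10, 3, 9)
Factor λ_1 = (7, 9, 5, 10, 4, 0, 7, 3)
Factor λ_2 = (4, 10, 5, 6, 2, 6, 4, 0)

((9, 0, 2, 3, 3, 10, 3, 9), (7, 9, 5, 10, 4, 0, 7, 3), (4, 10, 5, 6, 2, 6, 4, 0))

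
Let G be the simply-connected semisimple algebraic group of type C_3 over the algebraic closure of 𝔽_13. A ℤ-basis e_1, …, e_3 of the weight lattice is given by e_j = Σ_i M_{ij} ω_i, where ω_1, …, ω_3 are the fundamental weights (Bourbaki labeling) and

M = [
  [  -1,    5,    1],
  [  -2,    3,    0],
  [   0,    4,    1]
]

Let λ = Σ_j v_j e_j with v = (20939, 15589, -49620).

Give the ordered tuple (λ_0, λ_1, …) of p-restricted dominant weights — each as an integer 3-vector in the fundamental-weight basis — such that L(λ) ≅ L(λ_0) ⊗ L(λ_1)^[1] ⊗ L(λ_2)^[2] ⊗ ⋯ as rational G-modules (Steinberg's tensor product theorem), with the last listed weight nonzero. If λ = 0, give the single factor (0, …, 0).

((2, 1, 9), (9, 12, 4), (4, 2, 10), (3, 2, 5))

Compute c_i = Σ_j M_{ij} v_j with v = (20939, 15589, -49620):
  c_1 = (-1)·(20939) + 5·15589 + (1)·(-49620) = 7386
  c_2 = (-2)·(20939) + 3·15589 + (0)·(-49620) = 4889
  c_3 = 0·20939 + 4·15589 + (1)·(-49620) = 12736
Base-13 expansion of each c_i:
  c_1 = 7386 = 2·13^0 + 9·13^1 + 4·13^2 + 3·13^3
  c_2 = 4889 = 1·13^0 + 12·13^1 + 2·13^2 + 2·13^3
  c_3 = 12736 = 9·13^0 + 4·13^1 + 10·13^2 + 5·13^3
p-restricted factor λ_0 = (2, 1, 9)
p-restricted factor λ_1 = (9, 12, 4)
p-restricted factor λ_2 = (4, 2, 10)
p-restricted factor λ_3 = (3, 2, 5)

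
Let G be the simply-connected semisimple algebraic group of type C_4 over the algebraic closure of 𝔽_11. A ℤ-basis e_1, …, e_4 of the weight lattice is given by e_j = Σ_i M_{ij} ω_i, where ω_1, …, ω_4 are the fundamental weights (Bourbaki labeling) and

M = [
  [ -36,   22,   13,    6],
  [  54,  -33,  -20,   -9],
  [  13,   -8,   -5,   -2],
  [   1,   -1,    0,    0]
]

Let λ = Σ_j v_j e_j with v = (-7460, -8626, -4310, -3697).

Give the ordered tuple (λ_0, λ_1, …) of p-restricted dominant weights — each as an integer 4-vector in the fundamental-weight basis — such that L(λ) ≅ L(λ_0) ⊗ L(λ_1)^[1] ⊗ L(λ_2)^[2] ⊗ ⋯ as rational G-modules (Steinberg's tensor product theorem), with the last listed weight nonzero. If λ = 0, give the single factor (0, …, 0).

Change of basis e → ω: c = M·v where v = (-7460, -8626, -4310, -3697):
  c_1 = -36*-7460 + 22*-8626 + 13*-4310 + 6*-3697 = 576
  c_2 = 54*-7460 + -33*-8626 + -20*-4310 + -9*-3697 = 1291
  c_3 = 13*-7460 + -8*-8626 + -5*-4310 + -2*-3697 = 972
  c_4 = 1*-7460 + -1*-8626 + 0*-4310 + 0*-3697 = 1166
Base-11 expansion of each c_i:
  c_1 = 576 = 4·11^0 + 8·11^1 + 4·11^2
  c_2 = 1291 = 4·11^0 + 7·11^1 + 10·11^2
  c_3 = 972 = 4·11^0 + 0·11^1 + 8·11^2
  c_4 = 1166 = 0·11^0 + 7·11^1 + 9·11^2
p-restricted factor λ_0 = (4, 4, 4, 0)
p-restricted factor λ_1 = (8, 7, 0, 7)
p-restricted factor λ_2 = (4, 10, 8, 9)

((4, 4, 4, 0), (8, 7, 0, 7), (4, 10, 8, 9))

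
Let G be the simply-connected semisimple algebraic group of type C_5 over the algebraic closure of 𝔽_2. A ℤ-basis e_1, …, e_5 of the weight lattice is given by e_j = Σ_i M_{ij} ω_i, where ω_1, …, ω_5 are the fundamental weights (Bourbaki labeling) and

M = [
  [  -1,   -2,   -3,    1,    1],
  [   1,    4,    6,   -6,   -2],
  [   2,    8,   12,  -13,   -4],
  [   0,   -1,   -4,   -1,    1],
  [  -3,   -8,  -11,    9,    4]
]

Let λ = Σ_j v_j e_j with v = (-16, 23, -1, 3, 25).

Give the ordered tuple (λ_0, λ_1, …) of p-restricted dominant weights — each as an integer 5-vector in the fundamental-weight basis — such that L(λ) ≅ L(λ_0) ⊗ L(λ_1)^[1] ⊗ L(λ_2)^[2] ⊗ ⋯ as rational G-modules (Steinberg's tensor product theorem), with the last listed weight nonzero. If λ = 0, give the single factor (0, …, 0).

ω-coordinates c = M·v, v = (-16, 23, -1, 3, 25):
  c_1 = (-1)·(-16) + (-2)·(23) + (-3)·(-1) + (1)·(3) + (1)·(25) = 1
  c_2 = (1)·(-16) + (4)·(23) + (6)·(-1) + (-6)·(3) + (-2)·(25) = 2
  c_3 = (2)·(-16) + (8)·(23) + (12)·(-1) + (-13)·(3) + (-4)·(25) = 1
  c_4 = (0)·(-16) + (-1)·(23) + (-4)·(-1) + (-1)·(3) + (1)·(25) = 3
  c_5 = (-3)·(-16) + (-8)·(23) + (-11)·(-1) + (9)·(3) + (4)·(25) = 2
Base-2 expansion of each c_i:
  c_1 = 1 = 1·2^0
  c_2 = 2 = 0·2^0 + 1·2^1
  c_3 = 1 = 1·2^0
  c_4 = 3 = 1·2^0 + 1·2^1
  c_5 = 2 = 0·2^0 + 1·2^1
λ_0 = (1, 0, 1, 1, 0)
λ_1 = (0, 1, 0, 1, 1)

((1, 0, 1, 1, 0), (0, 1, 0, 1, 1))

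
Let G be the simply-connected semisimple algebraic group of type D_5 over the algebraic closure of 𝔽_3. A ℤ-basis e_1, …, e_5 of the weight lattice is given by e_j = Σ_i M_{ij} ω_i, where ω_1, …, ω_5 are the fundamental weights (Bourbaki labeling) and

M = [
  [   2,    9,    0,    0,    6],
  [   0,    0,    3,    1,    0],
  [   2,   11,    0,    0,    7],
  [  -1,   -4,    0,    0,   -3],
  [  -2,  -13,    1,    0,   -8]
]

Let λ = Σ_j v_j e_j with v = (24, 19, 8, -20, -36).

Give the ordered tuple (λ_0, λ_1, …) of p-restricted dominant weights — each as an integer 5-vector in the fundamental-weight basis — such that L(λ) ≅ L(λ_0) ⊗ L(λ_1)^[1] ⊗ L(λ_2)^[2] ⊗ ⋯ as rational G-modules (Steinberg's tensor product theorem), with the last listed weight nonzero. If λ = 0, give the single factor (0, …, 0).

((0, 1, 2, 2, 1), (1, 1, 1, 2, 0))

Compute c_i = Σ_j M_{ij} v_j with v = (24, 19, 8, -20, -36):
  c_1 = 2·24 + 9·19 + 0·8 + (0)·(-20) + (6)·(-36) = 3
  c_2 = 0·24 + 0·19 + 3·8 + (1)·(-20) + (0)·(-36) = 4
  c_3 = 2·24 + 11·19 + 0·8 + (0)·(-20) + (7)·(-36) = 5
  c_4 = (-1)·(24) + (-4)·(19) + 0·8 + (0)·(-20) + (-3)·(-36) = 8
  c_5 = (-2)·(24) + (-13)·(19) + 1·8 + (0)·(-20) + (-8)·(-36) = 1
Writing each c_i in base p = 3:
  c_1 = 3 = 0·3^0 + 1·3^1
  c_2 = 4 = 1·3^0 + 1·3^1
  c_3 = 5 = 2·3^0 + 1·3^1
  c_4 = 8 = 2·3^0 + 2·3^1
  c_5 = 1 = 1·3^0
Factor λ_0 = (0, 1, 2, 2, 1)
Factor λ_1 = (1, 1, 1, 2, 0)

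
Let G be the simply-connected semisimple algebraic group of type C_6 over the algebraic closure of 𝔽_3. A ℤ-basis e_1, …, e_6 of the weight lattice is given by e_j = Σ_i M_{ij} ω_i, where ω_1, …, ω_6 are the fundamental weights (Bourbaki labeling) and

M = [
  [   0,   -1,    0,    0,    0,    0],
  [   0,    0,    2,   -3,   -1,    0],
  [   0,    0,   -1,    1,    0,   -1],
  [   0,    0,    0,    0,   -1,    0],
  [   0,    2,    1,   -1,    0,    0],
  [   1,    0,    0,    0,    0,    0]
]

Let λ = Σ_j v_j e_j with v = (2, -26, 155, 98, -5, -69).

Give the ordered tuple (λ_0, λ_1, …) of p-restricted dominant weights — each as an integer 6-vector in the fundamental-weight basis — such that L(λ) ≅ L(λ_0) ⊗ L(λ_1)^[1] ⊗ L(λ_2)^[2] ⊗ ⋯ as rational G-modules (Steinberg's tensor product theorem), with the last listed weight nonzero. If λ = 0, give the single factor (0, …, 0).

((2, 0, 0, 2, 2, 2), (2, 1, 1, 1, 1, 0), (2, 2, 1, 0, 0, 0))

Converting to the ω-basis (c_i = row i of M dotted with v = (2, -26, 155, 98, -5, -69)):
  c_1 = 0*2 + -1*-26 + 0*155 + 0*98 + 0*-5 + 0*-69 = 26
  c_2 = 0*2 + 0*-26 + 2*155 + -3*98 + -1*-5 + 0*-69 = 21
  c_3 = 0*2 + 0*-26 + -1*155 + 1*98 + 0*-5 + -1*-69 = 12
  c_4 = 0*2 + 0*-26 + 0*155 + 0*98 + -1*-5 + 0*-69 = 5
  c_5 = 0*2 + 2*-26 + 1*155 + -1*98 + 0*-5 + 0*-69 = 5
  c_6 = 1*2 + 0*-26 + 0*155 + 0*98 + 0*-5 + 0*-69 = 2
Base-3 expansion of each c_i:
  c_1 = 26 = 2·3^0 + 2·3^1 + 2·3^2
  c_2 = 21 = 0·3^0 + 1·3^1 + 2·3^2
  c_3 = 12 = 0·3^0 + 1·3^1 + 1·3^2
  c_4 = 5 = 2·3^0 + 1·3^1
  c_5 = 5 = 2·3^0 + 1·3^1
  c_6 = 2 = 2·3^0
λ_0 = (2, 0, 0, 2, 2, 2)
λ_1 = (2, 1, 1, 1, 1, 0)
λ_2 = (2, 2, 1, 0, 0, 0)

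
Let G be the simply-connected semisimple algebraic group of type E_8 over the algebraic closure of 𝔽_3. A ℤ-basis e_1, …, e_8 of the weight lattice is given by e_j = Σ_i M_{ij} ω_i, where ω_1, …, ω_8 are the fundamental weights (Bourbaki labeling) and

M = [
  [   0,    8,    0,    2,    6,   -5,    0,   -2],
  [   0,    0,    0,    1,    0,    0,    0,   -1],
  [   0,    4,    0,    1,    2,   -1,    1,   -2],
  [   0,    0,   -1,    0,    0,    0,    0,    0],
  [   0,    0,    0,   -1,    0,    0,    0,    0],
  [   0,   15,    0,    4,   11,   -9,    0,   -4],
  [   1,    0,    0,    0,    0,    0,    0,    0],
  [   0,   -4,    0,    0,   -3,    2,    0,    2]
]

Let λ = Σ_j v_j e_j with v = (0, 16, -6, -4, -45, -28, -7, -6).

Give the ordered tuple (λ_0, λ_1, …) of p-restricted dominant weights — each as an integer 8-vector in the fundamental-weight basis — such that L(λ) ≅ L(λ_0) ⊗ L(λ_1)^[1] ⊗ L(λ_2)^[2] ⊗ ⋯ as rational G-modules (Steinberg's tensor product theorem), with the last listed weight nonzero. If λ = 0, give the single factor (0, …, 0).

((2, 2, 0, 0, 1, 2, 0, 0), (0, 0, 1, 2, 1, 1, 0, 1))

Converting to the ω-basis (c_i = row i of M dotted with v = (0, 16, -6, -4, -45, -28, -7, -6)):
  c_1 = 0·0 + 8·16 + (0)·(-6) + (2)·(-4) + (6)·(-45) + (-5)·(-28) + (0)·(-7) + (-2)·(-6) = 2
  c_2 = 0·0 + 0·16 + (0)·(-6) + (1)·(-4) + (0)·(-45) + (0)·(-28) + (0)·(-7) + (-1)·(-6) = 2
  c_3 = 0·0 + 4·16 + (0)·(-6) + (1)·(-4) + (2)·(-45) + (-1)·(-28) + (1)·(-7) + (-2)·(-6) = 3
  c_4 = 0·0 + 0·16 + (-1)·(-6) + (0)·(-4) + (0)·(-45) + (0)·(-28) + (0)·(-7) + (0)·(-6) = 6
  c_5 = 0·0 + 0·16 + (0)·(-6) + (-1)·(-4) + (0)·(-45) + (0)·(-28) + (0)·(-7) + (0)·(-6) = 4
  c_6 = 0·0 + 15·16 + (0)·(-6) + (4)·(-4) + (11)·(-45) + (-9)·(-28) + (0)·(-7) + (-4)·(-6) = 5
  c_7 = 1·0 + 0·16 + (0)·(-6) + (0)·(-4) + (0)·(-45) + (0)·(-28) + (0)·(-7) + (0)·(-6) = 0
  c_8 = 0·0 + (-4)·(16) + (0)·(-6) + (0)·(-4) + (-3)·(-45) + (2)·(-28) + (0)·(-7) + (2)·(-6) = 3
Base-3 expansion of each c_i:
  c_1 = 2 = 2·3^0
  c_2 = 2 = 2·3^0
  c_3 = 3 = 0·3^0 + 1·3^1
  c_4 = 6 = 0·3^0 + 2·3^1
  c_5 = 4 = 1·3^0 + 1·3^1
  c_6 = 5 = 2·3^0 + 1·3^1
  c_7 = 0
  c_8 = 3 = 0·3^0 + 1·3^1
λ_0 = (2, 2, 0, 0, 1, 2, 0, 0)
λ_1 = (0, 0, 1, 2, 1, 1, 0, 1)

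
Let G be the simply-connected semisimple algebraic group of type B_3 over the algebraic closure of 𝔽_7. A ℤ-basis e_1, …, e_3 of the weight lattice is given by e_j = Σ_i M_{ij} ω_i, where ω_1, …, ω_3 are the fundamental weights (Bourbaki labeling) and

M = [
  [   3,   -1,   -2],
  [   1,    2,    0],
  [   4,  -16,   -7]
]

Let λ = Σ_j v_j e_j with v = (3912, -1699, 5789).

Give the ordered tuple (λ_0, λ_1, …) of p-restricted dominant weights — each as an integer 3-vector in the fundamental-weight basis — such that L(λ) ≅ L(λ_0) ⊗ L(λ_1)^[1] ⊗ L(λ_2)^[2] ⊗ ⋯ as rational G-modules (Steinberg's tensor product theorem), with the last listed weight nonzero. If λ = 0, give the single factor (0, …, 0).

((2, 3, 6), (6, 3, 0), (2, 3, 5), (5, 1, 6))

Compute c_i = Σ_j M_{ij} v_j with v = (3912, -1699, 5789):
  c_1 = 3*3912 + -1*-1699 + -2*5789 = 1857
  c_2 = 1*3912 + 2*-1699 + 0*5789 = 514
  c_3 = 4*3912 + -16*-1699 + -7*5789 = 2309
Base-7 expansion of each c_i:
  c_1 = 1857 = 2·7^0 + 6·7^1 + 2·7^2 + 5·7^3
  c_2 = 514 = 3·7^0 + 3·7^1 + 3·7^2 + 1·7^3
  c_3 = 2309 = 6·7^0 + 0·7^1 + 5·7^2 + 6·7^3
p-restricted factor λ_0 = (2, 3, 6)
p-restricted factor λ_1 = (6, 3, 0)
p-restricted factor λ_2 = (2, 3, 5)
p-restricted factor λ_3 = (5, 1, 6)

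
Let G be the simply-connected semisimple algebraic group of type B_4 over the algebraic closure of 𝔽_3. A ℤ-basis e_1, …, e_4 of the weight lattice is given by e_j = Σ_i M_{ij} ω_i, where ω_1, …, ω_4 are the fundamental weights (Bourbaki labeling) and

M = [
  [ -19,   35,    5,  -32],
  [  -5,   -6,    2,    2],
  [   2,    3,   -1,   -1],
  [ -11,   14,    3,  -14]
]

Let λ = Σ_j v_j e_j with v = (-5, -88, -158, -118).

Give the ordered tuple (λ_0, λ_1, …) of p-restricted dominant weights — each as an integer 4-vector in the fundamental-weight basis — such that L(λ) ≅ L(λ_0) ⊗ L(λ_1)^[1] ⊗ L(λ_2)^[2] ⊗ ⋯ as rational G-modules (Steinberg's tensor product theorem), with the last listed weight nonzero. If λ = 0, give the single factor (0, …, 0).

((1, 1, 2, 1),)

Compute c_i = Σ_j M_{ij} v_j with v = (-5, -88, -158, -118):
  c_1 = -19*-5 + 35*-88 + 5*-158 + -32*-118 = 1
  c_2 = -5*-5 + -6*-88 + 2*-158 + 2*-118 = 1
  c_3 = 2*-5 + 3*-88 + -1*-158 + -1*-118 = 2
  c_4 = -11*-5 + 14*-88 + 3*-158 + -14*-118 = 1
Writing each c_i in base p = 3:
  c_1 = 1 = 1·3^0
  c_2 = 1 = 1·3^0
  c_3 = 2 = 2·3^0
  c_4 = 1 = 1·3^0
Factor λ_0 = (1, 1, 2, 1)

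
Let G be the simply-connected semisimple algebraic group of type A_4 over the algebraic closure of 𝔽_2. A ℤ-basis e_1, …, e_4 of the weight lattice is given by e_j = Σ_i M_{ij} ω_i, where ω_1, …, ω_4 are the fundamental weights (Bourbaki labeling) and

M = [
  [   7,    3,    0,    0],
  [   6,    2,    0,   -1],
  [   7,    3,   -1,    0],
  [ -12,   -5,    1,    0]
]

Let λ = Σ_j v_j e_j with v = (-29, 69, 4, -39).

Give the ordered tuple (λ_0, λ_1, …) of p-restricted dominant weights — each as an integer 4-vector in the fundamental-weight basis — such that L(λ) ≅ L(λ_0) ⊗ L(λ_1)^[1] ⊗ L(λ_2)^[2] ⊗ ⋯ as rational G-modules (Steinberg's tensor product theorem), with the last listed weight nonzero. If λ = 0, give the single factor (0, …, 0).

((0, 1, 0, 1), (0, 1, 0, 1), (1, 0, 0, 1))

ω-coordinates c = M·v, v = (-29, 69, 4, -39):
  c_1 = 7*-29 + 3*69 + 0*4 + 0*-39 = 4
  c_2 = 6*-29 + 2*69 + 0*4 + -1*-39 = 3
  c_3 = 7*-29 + 3*69 + -1*4 + 0*-39 = 0
  c_4 = -12*-29 + -5*69 + 1*4 + 0*-39 = 7
p = 2; digits c_i = Σ_j d_{ij}·2^j, 0 ≤ d_{ij} < 2:
  c_1 = 4 = 0·2^0 + 0·2^1 + 1·2^2
  c_2 = 3 = 1·2^0 + 1·2^1
  c_3 = 0
  c_4 = 7 = 1·2^0 + 1·2^1 + 1·2^2
p-restricted factor λ_0 = (0, 1, 0, 1)
p-restricted factor λ_1 = (0, 1, 0, 1)
p-restricted factor λ_2 = (1, 0, 0, 1)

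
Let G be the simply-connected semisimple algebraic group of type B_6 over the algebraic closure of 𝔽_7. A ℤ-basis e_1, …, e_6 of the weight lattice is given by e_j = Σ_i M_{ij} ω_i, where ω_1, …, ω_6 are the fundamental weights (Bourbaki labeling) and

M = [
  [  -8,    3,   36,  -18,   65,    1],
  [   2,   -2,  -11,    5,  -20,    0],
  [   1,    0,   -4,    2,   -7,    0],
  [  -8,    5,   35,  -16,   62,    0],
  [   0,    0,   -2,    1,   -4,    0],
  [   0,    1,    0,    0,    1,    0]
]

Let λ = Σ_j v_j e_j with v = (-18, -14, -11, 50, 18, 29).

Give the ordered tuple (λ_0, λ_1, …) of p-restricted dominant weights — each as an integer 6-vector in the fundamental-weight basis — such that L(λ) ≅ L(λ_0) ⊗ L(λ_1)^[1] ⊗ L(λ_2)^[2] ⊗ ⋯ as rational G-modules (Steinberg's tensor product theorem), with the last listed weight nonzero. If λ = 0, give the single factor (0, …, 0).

((5, 3, 0, 5, 0, 4),)

In the fundamental-weight basis, λ has coordinates c = M·v (v = (-18, -14, -11, 50, 18, 29)):
  c_1 = -8*-18 + 3*-14 + 36*-11 + -18*50 + 65*18 + 1*29 = 5
  c_2 = 2*-18 + -2*-14 + -11*-11 + 5*50 + -20*18 + 0*29 = 3
  c_3 = 1*-18 + 0*-14 + -4*-11 + 2*50 + -7*18 + 0*29 = 0
  c_4 = -8*-18 + 5*-14 + 35*-11 + -16*50 + 62*18 + 0*29 = 5
  c_5 = 0*-18 + 0*-14 + -2*-11 + 1*50 + -4*18 + 0*29 = 0
  c_6 = 0*-18 + 1*-14 + 0*-11 + 0*50 + 1*18 + 0*29 = 4
Base-7 expansion of each c_i:
  c_1 = 5 = 5·7^0
  c_2 = 3 = 3·7^0
  c_3 = 0
  c_4 = 5 = 5·7^0
  c_5 = 0
  c_6 = 4 = 4·7^0
p-restricted factor λ_0 = (5, 3, 0, 5, 0, 4)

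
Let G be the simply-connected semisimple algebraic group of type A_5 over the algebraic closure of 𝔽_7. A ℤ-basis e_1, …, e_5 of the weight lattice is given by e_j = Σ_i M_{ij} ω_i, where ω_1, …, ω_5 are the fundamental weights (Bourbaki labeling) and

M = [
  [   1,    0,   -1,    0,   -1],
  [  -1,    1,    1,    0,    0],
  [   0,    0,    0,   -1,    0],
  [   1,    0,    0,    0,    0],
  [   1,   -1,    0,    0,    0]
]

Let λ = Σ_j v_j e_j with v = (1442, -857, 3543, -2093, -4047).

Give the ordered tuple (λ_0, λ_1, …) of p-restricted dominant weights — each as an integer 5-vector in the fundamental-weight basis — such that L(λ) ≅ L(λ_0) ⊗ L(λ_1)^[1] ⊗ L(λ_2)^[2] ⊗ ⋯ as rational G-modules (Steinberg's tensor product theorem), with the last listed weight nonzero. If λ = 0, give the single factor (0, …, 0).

((0, 5, 0, 0, 3), (5, 2, 5, 3, 6), (4, 4, 0, 1, 4), (5, 3, 6, 4, 6))

Compute c_i = Σ_j M_{ij} v_j with v = (1442, -857, 3543, -2093, -4047):
  c_1 = 1*1442 + 0*-857 + -1*3543 + 0*-2093 + -1*-4047 = 1946
  c_2 = -1*1442 + 1*-857 + 1*3543 + 0*-2093 + 0*-4047 = 1244
  c_3 = 0*1442 + 0*-857 + 0*3543 + -1*-2093 + 0*-4047 = 2093
  c_4 = 1*1442 + 0*-857 + 0*3543 + 0*-2093 + 0*-4047 = 1442
  c_5 = 1*1442 + -1*-857 + 0*3543 + 0*-2093 + 0*-4047 = 2299
p = 7; digits c_i = Σ_j d_{ij}·7^j, 0 ≤ d_{ij} < 7:
  c_1 = 1946 = 0·7^0 + 5·7^1 + 4·7^2 + 5·7^3
  c_2 = 1244 = 5·7^0 + 2·7^1 + 4·7^2 + 3·7^3
  c_3 = 2093 = 0·7^0 + 5·7^1 + 0·7^2 + 6·7^3
  c_4 = 1442 = 0·7^0 + 3·7^1 + 1·7^2 + 4·7^3
  c_5 = 2299 = 3·7^0 + 6·7^1 + 4·7^2 + 6·7^3
Factor λ_0 = (0, 5, 0, 0, 3)
Factor λ_1 = (5, 2, 5, 3, 6)
Factor λ_2 = (4, 4, 0, 1, 4)
Factor λ_3 = (5, 3, 6, 4, 6)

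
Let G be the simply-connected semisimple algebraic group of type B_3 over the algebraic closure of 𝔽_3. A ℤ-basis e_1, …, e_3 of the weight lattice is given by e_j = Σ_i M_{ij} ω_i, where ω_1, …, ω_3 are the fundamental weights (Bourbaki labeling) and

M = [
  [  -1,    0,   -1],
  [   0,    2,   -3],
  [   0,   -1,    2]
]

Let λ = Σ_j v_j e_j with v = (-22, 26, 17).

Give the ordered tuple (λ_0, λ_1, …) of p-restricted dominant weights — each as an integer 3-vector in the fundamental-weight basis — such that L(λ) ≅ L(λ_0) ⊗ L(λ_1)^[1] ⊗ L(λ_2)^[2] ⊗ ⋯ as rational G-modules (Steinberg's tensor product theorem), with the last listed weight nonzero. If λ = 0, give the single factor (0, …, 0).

((2, 1, 2), (1, 0, 2))

Change of basis e → ω: c = M·v where v = (-22, 26, 17):
  c_1 = -1*-22 + 0*26 + -1*17 = 5
  c_2 = 0*-22 + 2*26 + -3*17 = 1
  c_3 = 0*-22 + -1*26 + 2*17 = 8
Expand coordinatewise in base 3:
  c_1 = 5 = 2·3^0 + 1·3^1
  c_2 = 1 = 1·3^0
  c_3 = 8 = 2·3^0 + 2·3^1
λ_0 = (2, 1, 2)
λ_1 = (1, 0, 2)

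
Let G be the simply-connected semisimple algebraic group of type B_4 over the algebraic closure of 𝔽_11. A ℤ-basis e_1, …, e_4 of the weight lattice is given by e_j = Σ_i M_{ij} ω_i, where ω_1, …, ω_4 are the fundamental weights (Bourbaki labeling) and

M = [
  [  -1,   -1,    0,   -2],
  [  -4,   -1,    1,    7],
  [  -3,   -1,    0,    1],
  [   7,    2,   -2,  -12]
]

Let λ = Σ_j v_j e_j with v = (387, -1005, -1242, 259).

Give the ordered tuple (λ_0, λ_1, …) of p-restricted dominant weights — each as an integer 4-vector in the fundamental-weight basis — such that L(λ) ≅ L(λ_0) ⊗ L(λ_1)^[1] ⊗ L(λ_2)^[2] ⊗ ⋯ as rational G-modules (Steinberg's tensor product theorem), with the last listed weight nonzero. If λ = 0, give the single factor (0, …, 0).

In the fundamental-weight basis, λ has coordinates c = M·v (v = (387, -1005, -1242, 259)):
  c_1 = (-1)·(387) + (-1)·(-1005) + (0)·(-1242) + (-2)·(259) = 100
  c_2 = (-4)·(387) + (-1)·(-1005) + (1)·(-1242) + (7)·(259) = 28
  c_3 = (-3)·(387) + (-1)·(-1005) + (0)·(-1242) + (1)·(259) = 103
  c_4 = (7)·(387) + (2)·(-1005) + (-2)·(-1242) + (-12)·(259) = 75
Writing each c_i in base p = 11:
  c_1 = 100 = 1·11^0 + 9·11^1
  c_2 = 28 = 6·11^0 + 2·11^1
  c_3 = 103 = 4·11^0 + 9·11^1
  c_4 = 75 = 9·11^0 + 6·11^1
p-restricted factor λ_0 = (1, 6, 4, 9)
p-restricted factor λ_1 = (9, 2, 9, 6)

((1, 6, 4, 9), (9, 2, 9, 6))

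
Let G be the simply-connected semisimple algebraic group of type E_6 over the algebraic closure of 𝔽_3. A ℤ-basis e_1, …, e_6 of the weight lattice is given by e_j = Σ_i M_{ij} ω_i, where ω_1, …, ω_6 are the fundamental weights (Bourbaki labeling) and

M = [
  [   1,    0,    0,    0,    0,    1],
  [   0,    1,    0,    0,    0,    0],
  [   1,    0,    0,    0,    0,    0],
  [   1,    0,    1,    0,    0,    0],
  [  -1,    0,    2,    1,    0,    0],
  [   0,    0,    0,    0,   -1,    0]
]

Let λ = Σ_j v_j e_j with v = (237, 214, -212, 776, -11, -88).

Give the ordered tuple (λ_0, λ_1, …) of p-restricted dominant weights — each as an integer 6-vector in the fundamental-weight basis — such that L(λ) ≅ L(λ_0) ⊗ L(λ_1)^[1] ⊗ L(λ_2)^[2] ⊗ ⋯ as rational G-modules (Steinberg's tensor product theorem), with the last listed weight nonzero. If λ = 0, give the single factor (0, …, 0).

((2, 1, 0, 1, 1, 2), (1, 2, 1, 2, 2, 0), (1, 2, 2, 2, 0, 1), (2, 1, 2, 0, 1, 0), (1, 2, 2, 0, 1, 0))

ω-coordinates c = M·v, v = (237, 214, -212, 776, -11, -88):
  c_1 = 1*237 + 0*214 + 0*-212 + 0*776 + 0*-11 + 1*-88 = 149
  c_2 = 0*237 + 1*214 + 0*-212 + 0*776 + 0*-11 + 0*-88 = 214
  c_3 = 1*237 + 0*214 + 0*-212 + 0*776 + 0*-11 + 0*-88 = 237
  c_4 = 1*237 + 0*214 + 1*-212 + 0*776 + 0*-11 + 0*-88 = 25
  c_5 = -1*237 + 0*214 + 2*-212 + 1*776 + 0*-11 + 0*-88 = 115
  c_6 = 0*237 + 0*214 + 0*-212 + 0*776 + -1*-11 + 0*-88 = 11
Base-3 expansion of each c_i:
  c_1 = 149 = 2·3^0 + 1·3^1 + 1·3^2 + 2·3^3 + 1·3^4
  c_2 = 214 = 1·3^0 + 2·3^1 + 2·3^2 + 1·3^3 + 2·3^4
  c_3 = 237 = 0·3^0 + 1·3^1 + 2·3^2 + 2·3^3 + 2·3^4
  c_4 = 25 = 1·3^0 + 2·3^1 + 2·3^2
  c_5 = 115 = 1·3^0 + 2·3^1 + 0·3^2 + 1·3^3 + 1·3^4
  c_6 = 11 = 2·3^0 + 0·3^1 + 1·3^2
λ_0 = (2, 1, 0, 1, 1, 2)
λ_1 = (1, 2, 1, 2, 2, 0)
λ_2 = (1, 2, 2, 2, 0, 1)
λ_3 = (2, 1, 2, 0, 1, 0)
λ_4 = (1, 2, 2, 0, 1, 0)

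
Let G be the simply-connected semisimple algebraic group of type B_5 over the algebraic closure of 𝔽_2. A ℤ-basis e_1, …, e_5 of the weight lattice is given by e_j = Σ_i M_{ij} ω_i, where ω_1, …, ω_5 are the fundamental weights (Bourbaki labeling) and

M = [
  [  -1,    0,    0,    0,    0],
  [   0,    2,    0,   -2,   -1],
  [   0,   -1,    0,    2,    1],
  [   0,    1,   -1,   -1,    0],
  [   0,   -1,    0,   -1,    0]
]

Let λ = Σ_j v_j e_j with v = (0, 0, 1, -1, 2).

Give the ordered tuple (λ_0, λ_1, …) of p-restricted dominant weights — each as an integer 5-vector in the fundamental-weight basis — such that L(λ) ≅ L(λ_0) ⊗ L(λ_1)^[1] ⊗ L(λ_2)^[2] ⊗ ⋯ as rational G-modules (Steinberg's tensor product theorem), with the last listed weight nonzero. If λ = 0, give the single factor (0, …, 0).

((0, 0, 0, 0, 1),)

In the fundamental-weight basis, λ has coordinates c = M·v (v = (0, 0, 1, -1, 2)):
  c_1 = (-1)·(0) + 0·0 + 0·1 + (0)·(-1) + 0·2 = 0
  c_2 = 0·0 + 2·0 + 0·1 + (-2)·(-1) + (-1)·(2) = 0
  c_3 = 0·0 + (-1)·(0) + 0·1 + (2)·(-1) + 1·2 = 0
  c_4 = 0·0 + 1·0 + (-1)·(1) + (-1)·(-1) + 0·2 = 0
  c_5 = 0·0 + (-1)·(0) + 0·1 + (-1)·(-1) + 0·2 = 1
Writing each c_i in base p = 2:
  c_1 = 0
  c_2 = 0
  c_3 = 0
  c_4 = 0
  c_5 = 1 = 1·2^0
p-restricted factor λ_0 = (0, 0, 0, 0, 1)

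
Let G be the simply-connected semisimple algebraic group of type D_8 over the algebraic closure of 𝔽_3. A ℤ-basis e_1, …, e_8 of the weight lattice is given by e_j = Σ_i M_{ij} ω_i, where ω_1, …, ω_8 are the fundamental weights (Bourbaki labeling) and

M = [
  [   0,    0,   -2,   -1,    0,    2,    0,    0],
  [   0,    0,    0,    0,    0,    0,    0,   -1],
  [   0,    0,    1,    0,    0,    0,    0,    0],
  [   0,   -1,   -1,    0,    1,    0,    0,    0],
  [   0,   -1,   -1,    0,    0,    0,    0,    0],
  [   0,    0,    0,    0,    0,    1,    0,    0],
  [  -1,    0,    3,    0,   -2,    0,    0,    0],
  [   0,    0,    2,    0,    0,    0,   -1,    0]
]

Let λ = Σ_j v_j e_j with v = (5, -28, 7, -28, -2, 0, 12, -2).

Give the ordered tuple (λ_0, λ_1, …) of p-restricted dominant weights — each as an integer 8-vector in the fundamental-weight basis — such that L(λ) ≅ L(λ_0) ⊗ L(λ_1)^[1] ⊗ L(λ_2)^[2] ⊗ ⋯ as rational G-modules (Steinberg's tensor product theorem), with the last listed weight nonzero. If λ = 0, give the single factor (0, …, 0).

((2, 2, 1, 1, 0, 0, 2, 2), (1, 0, 2, 0, 1, 0, 0, 0), (1, 0, 0, 2, 2, 0, 2, 0))

In the fundamental-weight basis, λ has coordinates c = M·v (v = (5, -28, 7, -28, -2, 0, 12, -2)):
  c_1 = (0)·(5) + (0)·(-28) + (-2)·(7) + (-1)·(-28) + (0)·(-2) + (2)·(0) + (0)·(12) + (0)·(-2) = 14
  c_2 = (0)·(5) + (0)·(-28) + (0)·(7) + (0)·(-28) + (0)·(-2) + (0)·(0) + (0)·(12) + (-1)·(-2) = 2
  c_3 = (0)·(5) + (0)·(-28) + (1)·(7) + (0)·(-28) + (0)·(-2) + (0)·(0) + (0)·(12) + (0)·(-2) = 7
  c_4 = (0)·(5) + (-1)·(-28) + (-1)·(7) + (0)·(-28) + (1)·(-2) + (0)·(0) + (0)·(12) + (0)·(-2) = 19
  c_5 = (0)·(5) + (-1)·(-28) + (-1)·(7) + (0)·(-28) + (0)·(-2) + (0)·(0) + (0)·(12) + (0)·(-2) = 21
  c_6 = (0)·(5) + (0)·(-28) + (0)·(7) + (0)·(-28) + (0)·(-2) + (1)·(0) + (0)·(12) + (0)·(-2) = 0
  c_7 = (-1)·(5) + (0)·(-28) + (3)·(7) + (0)·(-28) + (-2)·(-2) + (0)·(0) + (0)·(12) + (0)·(-2) = 20
  c_8 = (0)·(5) + (0)·(-28) + (2)·(7) + (0)·(-28) + (0)·(-2) + (0)·(0) + (-1)·(12) + (0)·(-2) = 2
p = 3; digits c_i = Σ_j d_{ij}·3^j, 0 ≤ d_{ij} < 3:
  c_1 = 14 = 2·3^0 + 1·3^1 + 1·3^2
  c_2 = 2 = 2·3^0
  c_3 = 7 = 1·3^0 + 2·3^1
  c_4 = 19 = 1·3^0 + 0·3^1 + 2·3^2
  c_5 = 21 = 0·3^0 + 1·3^1 + 2·3^2
  c_6 = 0
  c_7 = 20 = 2·3^0 + 0·3^1 + 2·3^2
  c_8 = 2 = 2·3^0
λ_0 = (2, 2, 1, 1, 0, 0, 2, 2)
λ_1 = (1, 0, 2, 0, 1, 0, 0, 0)
λ_2 = (1, 0, 0, 2, 2, 0, 2, 0)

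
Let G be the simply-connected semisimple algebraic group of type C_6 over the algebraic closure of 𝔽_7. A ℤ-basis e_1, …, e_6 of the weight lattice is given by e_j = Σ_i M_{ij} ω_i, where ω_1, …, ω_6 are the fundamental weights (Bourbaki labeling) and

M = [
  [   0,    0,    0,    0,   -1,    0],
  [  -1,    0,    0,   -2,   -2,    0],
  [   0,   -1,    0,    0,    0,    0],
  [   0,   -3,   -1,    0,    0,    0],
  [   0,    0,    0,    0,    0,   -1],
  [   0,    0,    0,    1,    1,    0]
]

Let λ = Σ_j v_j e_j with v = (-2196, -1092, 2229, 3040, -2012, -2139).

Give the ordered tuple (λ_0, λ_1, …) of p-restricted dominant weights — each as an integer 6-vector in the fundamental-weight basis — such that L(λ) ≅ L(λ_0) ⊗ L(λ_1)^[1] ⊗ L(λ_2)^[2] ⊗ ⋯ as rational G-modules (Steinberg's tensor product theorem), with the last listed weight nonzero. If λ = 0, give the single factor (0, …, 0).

((3, 0, 0, 4, 4, 6), (0, 6, 2, 2, 4, 6), (6, 2, 1, 0, 1, 6), (5, 0, 3, 3, 6, 2))

Converting to the ω-basis (c_i = row i of M dotted with v = (-2196, -1092, 2229, 3040, -2012, -2139)):
  c_1 = 0*-2196 + 0*-1092 + 0*2229 + 0*3040 + -1*-2012 + 0*-2139 = 2012
  c_2 = -1*-2196 + 0*-1092 + 0*2229 + -2*3040 + -2*-2012 + 0*-2139 = 140
  c_3 = 0*-2196 + -1*-1092 + 0*2229 + 0*3040 + 0*-2012 + 0*-2139 = 1092
  c_4 = 0*-2196 + -3*-1092 + -1*2229 + 0*3040 + 0*-2012 + 0*-2139 = 1047
  c_5 = 0*-2196 + 0*-1092 + 0*2229 + 0*3040 + 0*-2012 + -1*-2139 = 2139
  c_6 = 0*-2196 + 0*-1092 + 0*2229 + 1*3040 + 1*-2012 + 0*-2139 = 1028
p = 7; digits c_i = Σ_j d_{ij}·7^j, 0 ≤ d_{ij} < 7:
  c_1 = 2012 = 3·7^0 + 0·7^1 + 6·7^2 + 5·7^3
  c_2 = 140 = 0·7^0 + 6·7^1 + 2·7^2
  c_3 = 1092 = 0·7^0 + 2·7^1 + 1·7^2 + 3·7^3
  c_4 = 1047 = 4·7^0 + 2·7^1 + 0·7^2 + 3·7^3
  c_5 = 2139 = 4·7^0 + 4·7^1 + 1·7^2 + 6·7^3
  c_6 = 1028 = 6·7^0 + 6·7^1 + 6·7^2 + 2·7^3
λ_0 = (3, 0, 0, 4, 4, 6)
λ_1 = (0, 6, 2, 2, 4, 6)
λ_2 = (6, 2, 1, 0, 1, 6)
λ_3 = (5, 0, 3, 3, 6, 2)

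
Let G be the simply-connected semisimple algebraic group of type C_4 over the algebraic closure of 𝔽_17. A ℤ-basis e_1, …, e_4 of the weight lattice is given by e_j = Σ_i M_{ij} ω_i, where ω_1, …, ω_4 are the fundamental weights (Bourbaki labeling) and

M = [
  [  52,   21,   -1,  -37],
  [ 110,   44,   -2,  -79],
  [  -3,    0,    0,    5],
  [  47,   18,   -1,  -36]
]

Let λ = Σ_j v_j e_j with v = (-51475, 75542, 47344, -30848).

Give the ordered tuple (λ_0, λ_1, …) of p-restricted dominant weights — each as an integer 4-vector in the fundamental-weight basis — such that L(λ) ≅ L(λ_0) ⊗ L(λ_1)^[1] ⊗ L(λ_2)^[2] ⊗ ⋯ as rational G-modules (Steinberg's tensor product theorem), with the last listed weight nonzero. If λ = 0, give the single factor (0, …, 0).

ω-coordinates c = M·v, v = (-51475, 75542, 47344, -30848):
  c_1 = (52)·(-51475) + 21·75542 + (-1)·(47344) + (-37)·(-30848) = 3714
  c_2 = (110)·(-51475) + 44·75542 + (-2)·(47344) + (-79)·(-30848) = 3902
  c_3 = (-3)·(-51475) + 0·75542 + 0·47344 + (5)·(-30848) = 185
  c_4 = (47)·(-51475) + 18·75542 + (-1)·(47344) + (-36)·(-30848) = 3615
Expand coordinatewise in base 17:
  c_1 = 3714 = 8·17^0 + 14·17^1 + 12·17^2
  c_2 = 3902 = 9·17^0 + 8·17^1 + 13·17^2
  c_3 = 185 = 15·17^0 + 10·17^1
  c_4 = 3615 = 11·17^0 + 8·17^1 + 12·17^2
Factor λ_0 = (8, 9, 15, 11)
Factor λ_1 = (14, 8, 10, 8)
Factor λ_2 = (12, 13, 0, 12)

((8, 9, 15, 11), (14, 8, 10, 8), (12, 13, 0, 12))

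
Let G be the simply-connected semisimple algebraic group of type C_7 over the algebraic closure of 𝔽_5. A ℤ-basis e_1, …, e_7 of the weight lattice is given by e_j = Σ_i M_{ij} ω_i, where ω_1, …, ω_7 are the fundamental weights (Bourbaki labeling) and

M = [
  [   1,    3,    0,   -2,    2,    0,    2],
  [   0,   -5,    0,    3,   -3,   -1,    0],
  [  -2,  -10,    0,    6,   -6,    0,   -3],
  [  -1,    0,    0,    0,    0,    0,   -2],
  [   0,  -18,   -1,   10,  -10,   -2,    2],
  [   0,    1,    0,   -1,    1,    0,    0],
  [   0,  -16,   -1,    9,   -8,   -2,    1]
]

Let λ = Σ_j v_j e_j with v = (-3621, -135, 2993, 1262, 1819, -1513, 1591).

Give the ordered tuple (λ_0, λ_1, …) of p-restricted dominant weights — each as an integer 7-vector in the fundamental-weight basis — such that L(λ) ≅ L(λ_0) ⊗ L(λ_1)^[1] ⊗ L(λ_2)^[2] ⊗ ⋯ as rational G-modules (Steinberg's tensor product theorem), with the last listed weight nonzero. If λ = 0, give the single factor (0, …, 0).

((0, 2, 2, 4, 0, 2, 0), (4, 3, 0, 2, 0, 4, 3), (0, 0, 4, 2, 3, 1, 3), (2, 4, 3, 3, 0, 3, 4))

Converting to the ω-basis (c_i = row i of M dotted with v = (-3621, -135, 2993, 1262, 1819, -1513, 1591)):
  c_1 = 1*-3621 + 3*-135 + 0*2993 + -2*1262 + 2*1819 + 0*-1513 + 2*1591 = 270
  c_2 = 0*-3621 + -5*-135 + 0*2993 + 3*1262 + -3*1819 + -1*-1513 + 0*1591 = 517
  c_3 = -2*-3621 + -10*-135 + 0*2993 + 6*1262 + -6*1819 + 0*-1513 + -3*1591 = 477
  c_4 = -1*-3621 + 0*-135 + 0*2993 + 0*1262 + 0*1819 + 0*-1513 + -2*1591 = 439
  c_5 = 0*-3621 + -18*-135 + -1*2993 + 10*1262 + -10*1819 + -2*-1513 + 2*1591 = 75
  c_6 = 0*-3621 + 1*-135 + 0*2993 + -1*1262 + 1*1819 + 0*-1513 + 0*1591 = 422
  c_7 = 0*-3621 + -16*-135 + -1*2993 + 9*1262 + -8*1819 + -2*-1513 + 1*1591 = 590
Base-5 expansion of each c_i:
  c_1 = 270 = 0·5^0 + 4·5^1 + 0·5^2 + 2·5^3
  c_2 = 517 = 2·5^0 + 3·5^1 + 0·5^2 + 4·5^3
  c_3 = 477 = 2·5^0 + 0·5^1 + 4·5^2 + 3·5^3
  c_4 = 439 = 4·5^0 + 2·5^1 + 2·5^2 + 3·5^3
  c_5 = 75 = 0·5^0 + 0·5^1 + 3·5^2
  c_6 = 422 = 2·5^0 + 4·5^1 + 1·5^2 + 3·5^3
  c_7 = 590 = 0·5^0 + 3·5^1 + 3·5^2 + 4·5^3
Factor λ_0 = (0, 2, 2, 4, 0, 2, 0)
Factor λ_1 = (4, 3, 0, 2, 0, 4, 3)
Factor λ_2 = (0, 0, 4, 2, 3, 1, 3)
Factor λ_3 = (2, 4, 3, 3, 0, 3, 4)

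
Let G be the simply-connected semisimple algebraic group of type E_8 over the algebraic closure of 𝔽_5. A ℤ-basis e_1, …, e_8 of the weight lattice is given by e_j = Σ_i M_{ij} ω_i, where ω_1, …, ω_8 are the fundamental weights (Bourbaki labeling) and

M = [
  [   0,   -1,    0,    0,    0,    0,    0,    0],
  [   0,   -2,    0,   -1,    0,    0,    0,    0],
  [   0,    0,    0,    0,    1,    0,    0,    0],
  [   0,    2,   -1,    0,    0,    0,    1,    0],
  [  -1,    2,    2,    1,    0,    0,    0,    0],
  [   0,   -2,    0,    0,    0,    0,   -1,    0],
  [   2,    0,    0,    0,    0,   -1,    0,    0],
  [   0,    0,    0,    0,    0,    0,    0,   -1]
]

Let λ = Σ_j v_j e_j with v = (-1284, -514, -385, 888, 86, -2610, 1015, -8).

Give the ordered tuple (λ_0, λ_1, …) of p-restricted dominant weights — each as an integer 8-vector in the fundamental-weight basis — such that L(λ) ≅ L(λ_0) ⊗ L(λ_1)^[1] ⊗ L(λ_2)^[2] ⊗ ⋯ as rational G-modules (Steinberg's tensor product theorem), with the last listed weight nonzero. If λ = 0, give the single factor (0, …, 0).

Compute c_i = Σ_j M_{ij} v_j with v = (-1284, -514, -385, 888, 86, -2610, 1015, -8):
  c_1 = (0)·(-1284) + (-1)·(-514) + (0)·(-385) + (0)·(888) + (0)·(86) + (0)·(-2610) + (0)·(1015) + (0)·(-8) = 514
  c_2 = (0)·(-1284) + (-2)·(-514) + (0)·(-385) + (-1)·(888) + (0)·(86) + (0)·(-2610) + (0)·(1015) + (0)·(-8) = 140
  c_3 = (0)·(-1284) + (0)·(-514) + (0)·(-385) + (0)·(888) + (1)·(86) + (0)·(-2610) + (0)·(1015) + (0)·(-8) = 86
  c_4 = (0)·(-1284) + (2)·(-514) + (-1)·(-385) + (0)·(888) + (0)·(86) + (0)·(-2610) + (1)·(1015) + (0)·(-8) = 372
  c_5 = (-1)·(-1284) + (2)·(-514) + (2)·(-385) + (1)·(888) + (0)·(86) + (0)·(-2610) + (0)·(1015) + (0)·(-8) = 374
  c_6 = (0)·(-1284) + (-2)·(-514) + (0)·(-385) + (0)·(888) + (0)·(86) + (0)·(-2610) + (-1)·(1015) + (0)·(-8) = 13
  c_7 = (2)·(-1284) + (0)·(-514) + (0)·(-385) + (0)·(888) + (0)·(86) + (-1)·(-2610) + (0)·(1015) + (0)·(-8) = 42
  c_8 = (0)·(-1284) + (0)·(-514) + (0)·(-385) + (0)·(888) + (0)·(86) + (0)·(-2610) + (0)·(1015) + (-1)·(-8) = 8
p = 5; digits c_i = Σ_j d_{ij}·5^j, 0 ≤ d_{ij} < 5:
  c_1 = 514 = 4·5^0 + 2·5^1 + 0·5^2 + 4·5^3
  c_2 = 140 = 0·5^0 + 3·5^1 + 0·5^2 + 1·5^3
  c_3 = 86 = 1·5^0 + 2·5^1 + 3·5^2
  c_4 = 372 = 2·5^0 + 4·5^1 + 4·5^2 + 2·5^3
  c_5 = 374 = 4·5^0 + 4·5^1 + 4·5^2 + 2·5^3
  c_6 = 13 = 3·5^0 + 2·5^1
  c_7 = 42 = 2·5^0 + 3·5^1 + 1·5^2
  c_8 = 8 = 3·5^0 + 1·5^1
Factor λ_0 = (4, 0, 1, 2, 4, 3, 2, 3)
Factor λ_1 = (2, 3, 2, 4, 4, 2, 3, 1)
Factor λ_2 = (0, 0, 3, 4, 4, 0, 1, 0)
Factor λ_3 = (4, 1, 0, 2, 2, 0, 0, 0)

((4, 0, 1, 2, 4, 3, 2, 3), (2, 3, 2, 4, 4, 2, 3, 1), (0, 0, 3, 4, 4, 0, 1, 0), (4, 1, 0, 2, 2, 0, 0, 0))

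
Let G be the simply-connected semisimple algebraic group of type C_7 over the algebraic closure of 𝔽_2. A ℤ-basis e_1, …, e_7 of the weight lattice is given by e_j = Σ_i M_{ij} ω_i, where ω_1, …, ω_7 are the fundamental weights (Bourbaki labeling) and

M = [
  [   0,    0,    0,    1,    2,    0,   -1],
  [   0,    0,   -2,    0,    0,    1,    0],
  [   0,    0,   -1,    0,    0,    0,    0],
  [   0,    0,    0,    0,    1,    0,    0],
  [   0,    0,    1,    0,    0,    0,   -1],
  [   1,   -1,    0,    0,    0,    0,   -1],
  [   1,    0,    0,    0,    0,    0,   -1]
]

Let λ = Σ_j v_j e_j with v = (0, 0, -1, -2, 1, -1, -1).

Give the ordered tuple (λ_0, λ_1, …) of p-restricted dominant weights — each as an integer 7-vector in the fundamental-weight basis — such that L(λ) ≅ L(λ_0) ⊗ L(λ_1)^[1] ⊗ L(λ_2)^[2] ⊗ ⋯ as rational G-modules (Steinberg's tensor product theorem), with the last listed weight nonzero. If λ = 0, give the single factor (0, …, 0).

Compute c_i = Σ_j M_{ij} v_j with v = (0, 0, -1, -2, 1, -1, -1):
  c_1 = 0·0 + 0·0 + (0)·(-1) + (1)·(-2) + 2·1 + (0)·(-1) + (-1)·(-1) = 1
  c_2 = 0·0 + 0·0 + (-2)·(-1) + (0)·(-2) + 0·1 + (1)·(-1) + (0)·(-1) = 1
  c_3 = 0·0 + 0·0 + (-1)·(-1) + (0)·(-2) + 0·1 + (0)·(-1) + (0)·(-1) = 1
  c_4 = 0·0 + 0·0 + (0)·(-1) + (0)·(-2) + 1·1 + (0)·(-1) + (0)·(-1) = 1
  c_5 = 0·0 + 0·0 + (1)·(-1) + (0)·(-2) + 0·1 + (0)·(-1) + (-1)·(-1) = 0
  c_6 = 1·0 + (-1)·(0) + (0)·(-1) + (0)·(-2) + 0·1 + (0)·(-1) + (-1)·(-1) = 1
  c_7 = 1·0 + 0·0 + (0)·(-1) + (0)·(-2) + 0·1 + (0)·(-1) + (-1)·(-1) = 1
Writing each c_i in base p = 2:
  c_1 = 1 = 1·2^0
  c_2 = 1 = 1·2^0
  c_3 = 1 = 1·2^0
  c_4 = 1 = 1·2^0
  c_5 = 0
  c_6 = 1 = 1·2^0
  c_7 = 1 = 1·2^0
p-restricted factor λ_0 = (1, 1, 1, 1, 0, 1, 1)

((1, 1, 1, 1, 0, 1, 1),)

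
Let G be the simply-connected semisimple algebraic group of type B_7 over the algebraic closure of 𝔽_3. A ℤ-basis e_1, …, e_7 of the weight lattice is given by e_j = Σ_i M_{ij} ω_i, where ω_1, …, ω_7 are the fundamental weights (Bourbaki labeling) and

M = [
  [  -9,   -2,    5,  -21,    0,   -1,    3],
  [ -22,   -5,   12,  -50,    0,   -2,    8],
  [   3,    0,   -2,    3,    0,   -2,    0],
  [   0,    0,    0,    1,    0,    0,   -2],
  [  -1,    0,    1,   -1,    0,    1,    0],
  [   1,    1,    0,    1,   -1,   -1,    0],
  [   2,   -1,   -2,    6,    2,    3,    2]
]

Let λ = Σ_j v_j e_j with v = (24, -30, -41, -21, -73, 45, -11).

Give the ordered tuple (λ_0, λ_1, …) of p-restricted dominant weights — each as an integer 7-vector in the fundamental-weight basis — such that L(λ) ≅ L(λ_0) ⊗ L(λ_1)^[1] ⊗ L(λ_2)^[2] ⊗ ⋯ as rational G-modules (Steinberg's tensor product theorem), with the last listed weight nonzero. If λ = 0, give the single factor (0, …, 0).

((2, 2, 1, 1, 1, 1, 1),)

Change of basis e → ω: c = M·v where v = (24, -30, -41, -21, -73, 45, -11):
  c_1 = (-9)·(24) + (-2)·(-30) + (5)·(-41) + (-21)·(-21) + (0)·(-73) + (-1)·(45) + (3)·(-11) = 2
  c_2 = (-22)·(24) + (-5)·(-30) + (12)·(-41) + (-50)·(-21) + (0)·(-73) + (-2)·(45) + (8)·(-11) = 2
  c_3 = 3·24 + (0)·(-30) + (-2)·(-41) + (3)·(-21) + (0)·(-73) + (-2)·(45) + (0)·(-11) = 1
  c_4 = 0·24 + (0)·(-30) + (0)·(-41) + (1)·(-21) + (0)·(-73) + 0·45 + (-2)·(-11) = 1
  c_5 = (-1)·(24) + (0)·(-30) + (1)·(-41) + (-1)·(-21) + (0)·(-73) + 1·45 + (0)·(-11) = 1
  c_6 = 1·24 + (1)·(-30) + (0)·(-41) + (1)·(-21) + (-1)·(-73) + (-1)·(45) + (0)·(-11) = 1
  c_7 = 2·24 + (-1)·(-30) + (-2)·(-41) + (6)·(-21) + (2)·(-73) + 3·45 + (2)·(-11) = 1
p = 3; digits c_i = Σ_j d_{ij}·3^j, 0 ≤ d_{ij} < 3:
  c_1 = 2 = 2·3^0
  c_2 = 2 = 2·3^0
  c_3 = 1 = 1·3^0
  c_4 = 1 = 1·3^0
  c_5 = 1 = 1·3^0
  c_6 = 1 = 1·3^0
  c_7 = 1 = 1·3^0
p-restricted factor λ_0 = (2, 2, 1, 1, 1, 1, 1)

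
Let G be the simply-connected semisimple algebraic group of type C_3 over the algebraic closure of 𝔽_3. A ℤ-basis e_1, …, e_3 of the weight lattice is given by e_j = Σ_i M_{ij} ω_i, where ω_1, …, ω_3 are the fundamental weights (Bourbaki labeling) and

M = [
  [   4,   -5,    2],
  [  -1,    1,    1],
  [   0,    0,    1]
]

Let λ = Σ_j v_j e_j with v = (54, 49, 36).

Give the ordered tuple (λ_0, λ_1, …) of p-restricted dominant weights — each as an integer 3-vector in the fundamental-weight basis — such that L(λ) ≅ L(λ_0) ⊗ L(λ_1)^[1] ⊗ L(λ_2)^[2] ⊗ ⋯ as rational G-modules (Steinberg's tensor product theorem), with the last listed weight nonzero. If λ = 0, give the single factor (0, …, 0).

((1, 1, 0), (2, 1, 0), (1, 0, 1), (1, 1, 1))

Change of basis e → ω: c = M·v where v = (54, 49, 36):
  c_1 = (4)·(54) + (-5)·(49) + (2)·(36) = 43
  c_2 = (-1)·(54) + (1)·(49) + (1)·(36) = 31
  c_3 = (0)·(54) + (0)·(49) + (1)·(36) = 36
Writing each c_i in base p = 3:
  c_1 = 43 = 1·3^0 + 2·3^1 + 1·3^2 + 1·3^3
  c_2 = 31 = 1·3^0 + 1·3^1 + 0·3^2 + 1·3^3
  c_3 = 36 = 0·3^0 + 0·3^1 + 1·3^2 + 1·3^3
Factor λ_0 = (1, 1, 0)
Factor λ_1 = (2, 1, 0)
Factor λ_2 = (1, 0, 1)
Factor λ_3 = (1, 1, 1)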